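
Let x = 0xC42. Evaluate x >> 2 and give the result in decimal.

784

0xC42 = 110001000010
shift right by 2 → 001100010000 = 784
(equivalently, floor(3138 / 4))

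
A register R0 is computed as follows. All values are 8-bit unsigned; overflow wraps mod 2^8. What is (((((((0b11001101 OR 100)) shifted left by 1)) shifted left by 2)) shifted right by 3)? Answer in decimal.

0b11001101 = 11001101
100 = 01100100
→ OR → 11101101 = 237
→ shifted left by 1 (mod 2^8) → 11011010 = 218
→ shifted left by 2 (mod 2^8) → 01101000 = 104
→ shifted right by 3 → 00001101 = 13

13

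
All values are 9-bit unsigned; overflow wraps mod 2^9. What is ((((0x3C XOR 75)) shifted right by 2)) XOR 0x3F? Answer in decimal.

0x3C = 000111100
75 = 001001011
→ XOR → 001110111 = 119
→ shifted right by 2 → 000011101 = 29
0x3F = 000111111
→ XOR → 000100010 = 34

34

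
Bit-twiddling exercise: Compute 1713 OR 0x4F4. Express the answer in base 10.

1781

1713 = 11010110001
0x4F4 = 10011110100
 OR → 11011110101 = 1781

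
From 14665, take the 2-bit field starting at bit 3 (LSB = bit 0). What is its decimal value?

1

v = 0011100101001001
Shift right by 3: 0011100101001
Mask low 2 bits: 01 = 1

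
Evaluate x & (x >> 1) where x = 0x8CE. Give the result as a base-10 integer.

x = 100011001110 = 2254
x>>1 = 010001100111
AND  = 000001000110 = 70
(x & (x >> 1) has a 1 wherever x has two consecutive 1 bits.)

70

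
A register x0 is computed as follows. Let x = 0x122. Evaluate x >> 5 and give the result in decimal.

0x122 = 100100010
shift right by 5 → 000001001 = 9
(equivalently, floor(290 / 32))

9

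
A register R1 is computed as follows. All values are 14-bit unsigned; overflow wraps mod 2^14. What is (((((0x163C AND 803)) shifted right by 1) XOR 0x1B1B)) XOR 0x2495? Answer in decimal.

16030

0x163C = 01011000111100
803 = 00001100100011
→ AND → 00001000100000 = 544
→ shifted right by 1 → 00000100010000 = 272
0x1B1B = 01101100011011
→ XOR → 01101000001011 = 6667
0x2495 = 10010010010101
→ XOR → 11111010011110 = 16030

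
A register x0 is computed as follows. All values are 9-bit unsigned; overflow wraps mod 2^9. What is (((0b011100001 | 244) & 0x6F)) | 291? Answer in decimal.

359

0b011100001 = 011100001
244 = 011110100
→ | → 011110101 = 245
0x6F = 001101111
→ & → 001100101 = 101
291 = 100100011
→ | → 101100111 = 359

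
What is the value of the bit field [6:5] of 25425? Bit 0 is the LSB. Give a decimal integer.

2

v = 110001101010001
Shift right by 5: 1100011010
Mask low 2 bits: 10 = 2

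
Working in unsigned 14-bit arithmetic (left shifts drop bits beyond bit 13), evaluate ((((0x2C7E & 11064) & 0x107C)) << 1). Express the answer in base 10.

0x2C7E = 10110001111110
11064 = 10101100111000
→ & → 10100000111000 = 10296
0x107C = 01000001111100
→ & → 00000000111000 = 56
→ << 1 (mod 2^14) → 00000001110000 = 112

112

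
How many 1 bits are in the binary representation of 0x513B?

0x513B = 101000100111011
Count the 1s: 1 + 1 + 1 + 1 + 1 + 1 + 1 + 1 = 8

8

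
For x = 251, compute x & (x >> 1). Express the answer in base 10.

121

x = 11111011 = 251
x>>1 = 01111101
AND  = 01111001 = 121
(x & (x >> 1) has a 1 wherever x has two consecutive 1 bits.)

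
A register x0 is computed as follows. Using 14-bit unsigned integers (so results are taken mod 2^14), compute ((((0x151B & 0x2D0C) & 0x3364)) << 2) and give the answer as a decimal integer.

0x151B = 01010100011011
0x2D0C = 10110100001100
→ & → 00010100001000 = 1288
0x3364 = 11001101100100
→ & → 00000100000000 = 256
→ << 2 (mod 2^14) → 00010000000000 = 1024

1024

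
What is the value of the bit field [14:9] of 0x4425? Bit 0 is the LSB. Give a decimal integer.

v = 100010000100101
Shift right by 9: 100010
Mask low 6 bits: 100010 = 34

34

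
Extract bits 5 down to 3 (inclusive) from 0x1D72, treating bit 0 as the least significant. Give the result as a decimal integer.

6

v = 1110101110010
Shift right by 3: 1110101110
Mask low 3 bits: 110 = 6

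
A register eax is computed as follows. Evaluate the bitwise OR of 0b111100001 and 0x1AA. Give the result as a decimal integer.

a = 111100001
0x1AA = 110101010
 OR → 111101011 = 491

491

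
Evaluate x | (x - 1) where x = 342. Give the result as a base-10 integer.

x = 101010110 = 342
x - 1 = 101010101
OR    = 101010111 = 343
(x | (x - 1) sets all bits below the lowest set bit.)

343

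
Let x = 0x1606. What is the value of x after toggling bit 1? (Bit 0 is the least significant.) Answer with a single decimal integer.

x = 1011000000110
bit 1 is currently 1; toggle it via x ^ (1 << 1) = x ^ 2
→ 1011000000100 = 5636

5636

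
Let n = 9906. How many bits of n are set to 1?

7

9906 = 10011010110010
Count the 1s: 1 + 1 + 1 + 1 + 1 + 1 + 1 = 7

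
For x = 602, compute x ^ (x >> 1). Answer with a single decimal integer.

887

x = 1001011010 = 602
x>>1 = 0100101101
XOR  = 1101110111 = 887
(x ^ (x >> 1) gives the standard binary-reflected Gray code of x.)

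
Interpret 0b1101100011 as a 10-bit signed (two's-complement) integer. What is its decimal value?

pattern = 1101100011 (MSB is 1 ⇒ negative)
Invert: 0010011100, add 1 → 0010011101 = 157, so the value is -157.
(Equivalently: 867 - 2^10 = 867 - 1024 = -157.)

-157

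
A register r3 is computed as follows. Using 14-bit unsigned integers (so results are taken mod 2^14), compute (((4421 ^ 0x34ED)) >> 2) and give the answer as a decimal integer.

2410

4421 = 01000101000101
0x34ED = 11010011101101
→ ^ → 10010110101000 = 9640
→ >> 2 → 00100101101010 = 2410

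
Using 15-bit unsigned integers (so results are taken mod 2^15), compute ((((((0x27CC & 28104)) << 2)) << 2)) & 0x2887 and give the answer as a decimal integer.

2176

0x27CC = 010011111001100
28104 = 110110111001000
→ & → 010010111001000 = 9672
→ << 2 (mod 2^15) → 001011100100000 = 5920
→ << 2 (mod 2^15) → 101110010000000 = 23680
0x2887 = 010100010000111
→ & → 000100010000000 = 2176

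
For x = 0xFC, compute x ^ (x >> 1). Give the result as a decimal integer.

130

x = 11111100 = 252
x>>1 = 01111110
XOR  = 10000010 = 130
(x ^ (x >> 1) gives the standard binary-reflected Gray code of x.)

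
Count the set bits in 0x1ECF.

0x1ECF = 1111011001111
Count the 1s: 1 + 1 + 1 + 1 + 1 + 1 + 1 + 1 + 1 + 1 = 10

10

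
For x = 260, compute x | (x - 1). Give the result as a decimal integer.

263

x = 100000100 = 260
x - 1 = 100000011
OR    = 100000111 = 263
(x | (x - 1) sets all bits below the lowest set bit.)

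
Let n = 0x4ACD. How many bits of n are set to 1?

8

0x4ACD = 100101011001101
Count the 1s: 1 + 1 + 1 + 1 + 1 + 1 + 1 + 1 = 8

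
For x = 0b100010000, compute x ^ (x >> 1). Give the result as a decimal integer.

408

x = 100010000 = 272
x>>1 = 010001000
XOR  = 110011000 = 408
(x ^ (x >> 1) gives the standard binary-reflected Gray code of x.)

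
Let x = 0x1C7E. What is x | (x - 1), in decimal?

x = 1110001111110 = 7294
x - 1 = 1110001111101
OR    = 1110001111111 = 7295
(x | (x - 1) sets all bits below the lowest set bit.)

7295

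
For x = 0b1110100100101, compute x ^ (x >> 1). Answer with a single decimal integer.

x = 1110100100101 = 7461
x>>1 = 0111010010010
XOR  = 1001110110111 = 5047
(x ^ (x >> 1) gives the standard binary-reflected Gray code of x.)

5047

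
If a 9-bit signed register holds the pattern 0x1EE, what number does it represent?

-18

pattern = 111101110 (MSB is 1 ⇒ negative)
Invert: 000010001, add 1 → 000010010 = 18, so the value is -18.
(Equivalently: 494 - 2^9 = 494 - 512 = -18.)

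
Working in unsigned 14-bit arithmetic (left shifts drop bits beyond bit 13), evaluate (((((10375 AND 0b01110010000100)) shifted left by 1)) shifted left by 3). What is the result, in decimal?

2112

10375 = 10100010000111
0b01110010000100 = 01110010000100
→ AND → 00100010000100 = 2180
→ shifted left by 1 (mod 2^14) → 01000100001000 = 4360
→ shifted left by 3 (mod 2^14) → 00100001000000 = 2112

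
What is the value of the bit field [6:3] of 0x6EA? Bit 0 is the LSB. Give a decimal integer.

13

v = 11011101010
Shift right by 3: 11011101
Mask low 4 bits: 1101 = 13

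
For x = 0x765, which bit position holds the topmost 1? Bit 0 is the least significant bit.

10

0x765 = 11101100101
The topmost 1 is at position 10 (since 2^10 = 1024 ≤ 1893 < 2048).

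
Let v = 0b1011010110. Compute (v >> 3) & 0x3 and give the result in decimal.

2

v = 1011010110
Shift right by 3: 1011010
Mask low 2 bits: 10 = 2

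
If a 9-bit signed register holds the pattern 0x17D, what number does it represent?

-131

pattern = 101111101 (MSB is 1 ⇒ negative)
Invert: 010000010, add 1 → 010000011 = 131, so the value is -131.
(Equivalently: 381 - 2^9 = 381 - 512 = -131.)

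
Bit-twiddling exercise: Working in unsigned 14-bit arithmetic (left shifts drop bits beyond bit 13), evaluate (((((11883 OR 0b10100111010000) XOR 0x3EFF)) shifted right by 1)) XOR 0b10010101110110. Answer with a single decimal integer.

11764

11883 = 10111001101011
0b10100111010000 = 10100111010000
→ OR → 10111111111011 = 12283
0x3EFF = 11111011111111
→ XOR → 01000100000100 = 4356
→ shifted right by 1 → 00100010000010 = 2178
0b10010101110110 = 10010101110110
→ XOR → 10110111110100 = 11764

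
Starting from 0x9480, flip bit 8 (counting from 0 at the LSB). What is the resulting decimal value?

38272

x = 1001010010000000
bit 8 is currently 0; toggle it via x ^ (1 << 8) = x ^ 256
→ 1001010110000000 = 38272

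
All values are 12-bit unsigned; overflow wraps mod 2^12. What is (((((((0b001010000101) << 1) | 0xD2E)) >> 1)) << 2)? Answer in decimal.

2652

0b001010000101 = 001010000101
→ << 1 (mod 2^12) → 010100001010 = 1290
0xD2E = 110100101110
→ | → 110100101110 = 3374
→ >> 1 → 011010010111 = 1687
→ << 2 (mod 2^12) → 101001011100 = 2652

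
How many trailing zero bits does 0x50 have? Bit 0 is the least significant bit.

0x50 = 1010000
Trailing zeros: 4, so the lowest set bit is bit 4 (value 16).

4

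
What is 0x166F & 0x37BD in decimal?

0x166F = 01011001101111
0x37BD = 11011110111101
AND → 01011000101101 = 5677

5677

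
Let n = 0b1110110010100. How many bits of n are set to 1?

n = 1110110010100
Count the 1s: 1 + 1 + 1 + 1 + 1 + 1 + 1 = 7

7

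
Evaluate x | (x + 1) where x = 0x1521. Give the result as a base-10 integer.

5411

x = 1010100100001 = 5409
x + 1 = 1010100100010
OR    = 1010100100011 = 5411
(x | (x + 1) sets the lowest cleared bit.)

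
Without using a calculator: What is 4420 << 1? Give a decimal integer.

8840

4420 = 01000101000100
shift left by 1 → 10001010001000 = 8840
(equivalently, 4420 × 2^1 = 4420 × 2)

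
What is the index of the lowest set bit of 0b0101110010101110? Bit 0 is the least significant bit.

0b0101110010101110 = 101110010101110
Trailing zeros: 1, so the lowest set bit is bit 1 (value 2).

1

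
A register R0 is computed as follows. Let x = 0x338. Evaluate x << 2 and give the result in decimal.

3296

0x338 = 001100111000
shift left by 2 → 110011100000 = 3296
(equivalently, 824 × 2^2 = 824 × 4)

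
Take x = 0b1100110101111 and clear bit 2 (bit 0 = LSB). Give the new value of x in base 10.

6571

x = 1100110101111
bit 2 is currently 1; clear it via x & ~(1 << 2) = x & ~4
→ 1100110101011 = 6571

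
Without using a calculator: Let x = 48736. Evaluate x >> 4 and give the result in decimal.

3046

48736 = 1011111001100000
shift right by 4 → 0000101111100110 = 3046
(equivalently, floor(48736 / 16))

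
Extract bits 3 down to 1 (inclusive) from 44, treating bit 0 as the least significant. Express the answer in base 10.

v = 00101100
Shift right by 1: 0010110
Mask low 3 bits: 110 = 6

6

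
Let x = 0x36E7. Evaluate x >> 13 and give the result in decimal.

1

0x36E7 = 11011011100111
shift right by 13 → 00000000000001 = 1
(equivalently, floor(14055 / 8192))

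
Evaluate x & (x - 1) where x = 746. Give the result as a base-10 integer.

744

x = 1011101010 = 746
x - 1 = 1011101001
AND   = 1011101000 = 744
(x & (x - 1) clears the lowest set bit of x.)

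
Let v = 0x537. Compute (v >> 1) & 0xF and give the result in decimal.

v = 10100110111
Shift right by 1: 1010011011
Mask low 4 bits: 1011 = 11

11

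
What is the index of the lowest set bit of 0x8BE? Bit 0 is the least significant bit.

0x8BE = 100010111110
Trailing zeros: 1, so the lowest set bit is bit 1 (value 2).

1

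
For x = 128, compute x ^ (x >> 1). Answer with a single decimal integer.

192

x = 10000000 = 128
x>>1 = 01000000
XOR  = 11000000 = 192
(x ^ (x >> 1) gives the standard binary-reflected Gray code of x.)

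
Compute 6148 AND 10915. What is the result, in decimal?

6148 = 01100000000100
10915 = 10101010100011
AND → 00100000000000 = 2048

2048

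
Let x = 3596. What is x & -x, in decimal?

4

x = 111000001100 = 3596
-x (two's complement) = …000111110100
AND   = 000000000100 = 4
(x & -x isolates the lowest set bit of x.)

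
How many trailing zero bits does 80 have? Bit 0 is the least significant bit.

4

80 = 1010000
Trailing zeros: 4, so the lowest set bit is bit 4 (value 16).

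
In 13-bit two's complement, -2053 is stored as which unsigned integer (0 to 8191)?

2053 in 13 bits: 0100000000101
Invert: 1011111111010
Add 1:  1011111111011 = 6139
(Check: 2^13 - 2053 = 8192 - 2053 = 6139.)

6139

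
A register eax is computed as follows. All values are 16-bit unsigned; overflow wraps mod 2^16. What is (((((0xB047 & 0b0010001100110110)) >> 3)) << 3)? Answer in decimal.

0xB047 = 1011000001000111
0b0010001100110110 = 0010001100110110
→ & → 0010000000000110 = 8198
→ >> 3 → 0000010000000000 = 1024
→ << 3 (mod 2^16) → 0010000000000000 = 8192

8192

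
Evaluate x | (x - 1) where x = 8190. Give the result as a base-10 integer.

x = 1111111111110 = 8190
x - 1 = 1111111111101
OR    = 1111111111111 = 8191
(x | (x - 1) sets all bits below the lowest set bit.)

8191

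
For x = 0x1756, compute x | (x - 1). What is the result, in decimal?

x = 1011101010110 = 5974
x - 1 = 1011101010101
OR    = 1011101010111 = 5975
(x | (x - 1) sets all bits below the lowest set bit.)

5975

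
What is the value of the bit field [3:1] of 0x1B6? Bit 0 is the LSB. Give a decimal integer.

3

v = 00110110110
Shift right by 1: 0011011011
Mask low 3 bits: 011 = 3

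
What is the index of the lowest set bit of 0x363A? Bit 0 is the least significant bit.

0x363A = 11011000111010
Trailing zeros: 1, so the lowest set bit is bit 1 (value 2).

1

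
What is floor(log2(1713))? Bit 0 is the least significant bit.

1713 = 11010110001
The topmost 1 is at position 10 (since 2^10 = 1024 ≤ 1713 < 2048).

10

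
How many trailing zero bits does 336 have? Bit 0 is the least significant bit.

336 = 101010000
Trailing zeros: 4, so the lowest set bit is bit 4 (value 16).

4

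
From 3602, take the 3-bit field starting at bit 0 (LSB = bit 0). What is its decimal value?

2

v = 111000010010
Shift right by 0: 111000010010
Mask low 3 bits: 010 = 2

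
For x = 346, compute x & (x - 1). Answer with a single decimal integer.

x = 101011010 = 346
x - 1 = 101011001
AND   = 101011000 = 344
(x & (x - 1) clears the lowest set bit of x.)

344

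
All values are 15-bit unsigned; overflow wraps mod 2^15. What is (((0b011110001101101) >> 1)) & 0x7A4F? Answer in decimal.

6662

0b011110001101101 = 011110001101101
→ >> 1 → 001111000110110 = 7734
0x7A4F = 111101001001111
→ & → 001101000000110 = 6662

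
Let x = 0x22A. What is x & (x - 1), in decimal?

x = 1000101010 = 554
x - 1 = 1000101001
AND   = 1000101000 = 552
(x & (x - 1) clears the lowest set bit of x.)

552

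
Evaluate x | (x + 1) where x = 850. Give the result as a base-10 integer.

851

x = 1101010010 = 850
x + 1 = 1101010011
OR    = 1101010011 = 851
(x | (x + 1) sets the lowest cleared bit.)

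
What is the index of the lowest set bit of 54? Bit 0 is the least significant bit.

1

54 = 110110
Trailing zeros: 1, so the lowest set bit is bit 1 (value 2).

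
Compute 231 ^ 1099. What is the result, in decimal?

1196

231 = 00011100111
1099 = 10001001011
XOR → 10010101100 = 1196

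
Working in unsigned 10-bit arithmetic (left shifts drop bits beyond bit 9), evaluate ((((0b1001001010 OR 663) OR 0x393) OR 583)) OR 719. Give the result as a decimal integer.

0b1001001010 = 1001001010
663 = 1010010111
→ OR → 1011011111 = 735
0x393 = 1110010011
→ OR → 1111011111 = 991
583 = 1001000111
→ OR → 1111011111 = 991
719 = 1011001111
→ OR → 1111011111 = 991

991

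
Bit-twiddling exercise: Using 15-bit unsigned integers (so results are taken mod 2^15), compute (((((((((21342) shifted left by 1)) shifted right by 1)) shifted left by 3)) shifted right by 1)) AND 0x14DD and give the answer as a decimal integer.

1112

21342 = 101001101011110
→ shifted left by 1 (mod 2^15) → 010011010111100 = 9916
→ shifted right by 1 → 001001101011110 = 4958
→ shifted left by 3 (mod 2^15) → 001101011110000 = 6896
→ shifted right by 1 → 000110101111000 = 3448
0x14DD = 001010011011101
→ AND → 000010001011000 = 1112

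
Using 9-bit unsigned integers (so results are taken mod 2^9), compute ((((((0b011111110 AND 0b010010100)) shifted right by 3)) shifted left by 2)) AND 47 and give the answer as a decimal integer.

8

0b011111110 = 011111110
0b010010100 = 010010100
→ AND → 010010100 = 148
→ shifted right by 3 → 000010010 = 18
→ shifted left by 2 (mod 2^9) → 001001000 = 72
47 = 000101111
→ AND → 000001000 = 8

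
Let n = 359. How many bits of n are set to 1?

6

359 = 101100111
Count the 1s: 1 + 1 + 1 + 1 + 1 + 1 = 6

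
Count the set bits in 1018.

8

1018 = 1111111010
Count the 1s: 1 + 1 + 1 + 1 + 1 + 1 + 1 + 1 = 8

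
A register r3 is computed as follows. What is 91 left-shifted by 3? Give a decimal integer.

728

91 = 0001011011
shift left by 3 → 1011011000 = 728
(equivalently, 91 × 2^3 = 91 × 8)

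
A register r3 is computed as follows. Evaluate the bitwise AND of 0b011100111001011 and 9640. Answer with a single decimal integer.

a = 11100111001011
9640 = 10010110101000
AND → 10000110001000 = 8584

8584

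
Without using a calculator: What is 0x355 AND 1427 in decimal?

273

0x355 = 01101010101
1427 = 10110010011
AND → 00100010001 = 273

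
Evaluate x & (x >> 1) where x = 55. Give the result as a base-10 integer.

x = 110111 = 55
x>>1 = 011011
AND  = 010011 = 19
(x & (x >> 1) has a 1 wherever x has two consecutive 1 bits.)

19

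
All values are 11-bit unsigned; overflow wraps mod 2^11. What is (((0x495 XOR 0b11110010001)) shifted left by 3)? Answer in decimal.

0x495 = 10010010101
0b11110010001 = 11110010001
→ XOR → 01100000100 = 772
→ shifted left by 3 (mod 2^11) → 00000100000 = 32

32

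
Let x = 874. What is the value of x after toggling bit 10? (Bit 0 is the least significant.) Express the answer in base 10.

1898

x = 001101101010
bit 10 is currently 0; toggle it via x ^ (1 << 10) = x ^ 1024
→ 011101101010 = 1898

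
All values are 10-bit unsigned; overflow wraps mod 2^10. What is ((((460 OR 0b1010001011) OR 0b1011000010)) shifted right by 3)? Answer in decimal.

121

460 = 0111001100
0b1010001011 = 1010001011
→ OR → 1111001111 = 975
0b1011000010 = 1011000010
→ OR → 1111001111 = 975
→ shifted right by 3 → 0001111001 = 121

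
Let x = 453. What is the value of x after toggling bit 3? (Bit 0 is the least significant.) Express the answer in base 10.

461

x = 111000101
bit 3 is currently 0; toggle it via x ^ (1 << 3) = x ^ 8
→ 111001101 = 461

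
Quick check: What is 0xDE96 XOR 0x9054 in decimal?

20162

0xDE96 = 1101111010010110
0x9054 = 1001000001010100
XOR → 0100111011000010 = 20162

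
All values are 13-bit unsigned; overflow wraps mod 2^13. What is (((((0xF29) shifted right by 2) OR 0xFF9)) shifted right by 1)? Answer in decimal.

2045

0xF29 = 0111100101001
→ shifted right by 2 → 0001111001010 = 970
0xFF9 = 0111111111001
→ OR → 0111111111011 = 4091
→ shifted right by 1 → 0011111111101 = 2045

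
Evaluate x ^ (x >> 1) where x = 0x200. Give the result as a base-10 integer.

x = 1000000000 = 512
x>>1 = 0100000000
XOR  = 1100000000 = 768
(x ^ (x >> 1) gives the standard binary-reflected Gray code of x.)

768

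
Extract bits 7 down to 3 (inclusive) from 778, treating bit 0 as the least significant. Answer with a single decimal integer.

v = 1100001010
Shift right by 3: 1100001
Mask low 5 bits: 00001 = 1

1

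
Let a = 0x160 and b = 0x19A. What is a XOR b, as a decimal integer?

0x160 = 101100000
0x19A = 110011010
XOR → 011111010 = 250

250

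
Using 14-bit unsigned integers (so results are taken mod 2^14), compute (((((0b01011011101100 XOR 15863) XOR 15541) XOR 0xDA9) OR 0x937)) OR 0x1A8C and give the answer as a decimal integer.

7103

0b01011011101100 = 01011011101100
15863 = 11110111110111
→ XOR → 10101100011011 = 11035
15541 = 11110010110101
→ XOR → 01011110101110 = 6062
0xDA9 = 00110110101001
→ XOR → 01101000000111 = 6663
0x937 = 00100100110111
→ OR → 01101100110111 = 6967
0x1A8C = 01101010001100
→ OR → 01101110111111 = 7103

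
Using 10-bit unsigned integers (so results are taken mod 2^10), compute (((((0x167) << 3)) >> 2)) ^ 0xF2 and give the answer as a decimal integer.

0x167 = 0101100111
→ << 3 (mod 2^10) → 1100111000 = 824
→ >> 2 → 0011001110 = 206
0xF2 = 0011110010
→ ^ → 0000111100 = 60

60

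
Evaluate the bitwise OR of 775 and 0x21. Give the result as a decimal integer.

807

775 = 1100000111
0x21 = 0000100001
 OR → 1100100111 = 807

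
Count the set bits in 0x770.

6

0x770 = 11101110000
Count the 1s: 1 + 1 + 1 + 1 + 1 + 1 = 6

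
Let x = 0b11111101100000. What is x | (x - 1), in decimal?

16255

x = 11111101100000 = 16224
x - 1 = 11111101011111
OR    = 11111101111111 = 16255
(x | (x - 1) sets all bits below the lowest set bit.)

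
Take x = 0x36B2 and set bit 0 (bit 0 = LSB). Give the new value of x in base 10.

x = 11011010110010
bit 0 is currently 0; set it via x | (1 << 0) = x | 1
→ 11011010110011 = 14003

14003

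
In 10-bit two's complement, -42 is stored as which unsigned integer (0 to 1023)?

982

42 in 10 bits: 0000101010
Invert: 1111010101
Add 1:  1111010110 = 982
(Check: 2^10 - 42 = 1024 - 42 = 982.)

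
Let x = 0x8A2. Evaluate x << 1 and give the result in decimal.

4420

0x8A2 = 0100010100010
shift left by 1 → 1000101000100 = 4420
(equivalently, 2210 × 2^1 = 2210 × 2)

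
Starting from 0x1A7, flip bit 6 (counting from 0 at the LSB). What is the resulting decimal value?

487

x = 110100111
bit 6 is currently 0; toggle it via x ^ (1 << 6) = x ^ 64
→ 111100111 = 487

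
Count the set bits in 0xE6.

5

0xE6 = 11100110
Count the 1s: 1 + 1 + 1 + 1 + 1 = 5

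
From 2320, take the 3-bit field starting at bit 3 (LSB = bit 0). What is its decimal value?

2

v = 100100010000
Shift right by 3: 100100010
Mask low 3 bits: 010 = 2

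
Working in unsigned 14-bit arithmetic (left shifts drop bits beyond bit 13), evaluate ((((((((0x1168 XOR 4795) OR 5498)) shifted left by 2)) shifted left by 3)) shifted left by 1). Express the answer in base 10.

0x1168 = 01000101101000
4795 = 01001010111011
→ XOR → 00001111010011 = 979
5498 = 01010101111010
→ OR → 01011111111011 = 6139
→ shifted left by 2 (mod 2^14) → 01111111101100 = 8172
→ shifted left by 3 (mod 2^14) → 11111101100000 = 16224
→ shifted left by 1 (mod 2^14) → 11111011000000 = 16064

16064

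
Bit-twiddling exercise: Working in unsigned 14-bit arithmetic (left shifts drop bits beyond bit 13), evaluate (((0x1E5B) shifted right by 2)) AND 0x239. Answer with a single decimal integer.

528

0x1E5B = 01111001011011
→ shifted right by 2 → 00011110010110 = 1942
0x239 = 00001000111001
→ AND → 00001000010000 = 528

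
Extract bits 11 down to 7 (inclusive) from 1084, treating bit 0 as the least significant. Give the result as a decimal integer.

8

v = 0010000111100
Shift right by 7: 001000
Mask low 5 bits: 01000 = 8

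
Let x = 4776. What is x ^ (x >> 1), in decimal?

x = 1001010101000 = 4776
x>>1 = 0100101010100
XOR  = 1101111111100 = 7164
(x ^ (x >> 1) gives the standard binary-reflected Gray code of x.)

7164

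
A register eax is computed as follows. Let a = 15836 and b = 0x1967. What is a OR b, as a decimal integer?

15871

15836 = 11110111011100
0x1967 = 01100101100111
 OR → 11110111111111 = 15871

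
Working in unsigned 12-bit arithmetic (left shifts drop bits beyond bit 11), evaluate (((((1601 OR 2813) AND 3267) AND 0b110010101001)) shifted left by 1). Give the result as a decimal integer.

1601 = 011001000001
2813 = 101011111101
→ OR → 111011111101 = 3837
3267 = 110011000011
→ AND → 110011000001 = 3265
0b110010101001 = 110010101001
→ AND → 110010000001 = 3201
→ shifted left by 1 (mod 2^12) → 100100000010 = 2306

2306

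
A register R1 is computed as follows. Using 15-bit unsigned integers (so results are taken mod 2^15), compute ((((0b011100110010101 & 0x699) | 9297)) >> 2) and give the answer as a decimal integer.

2356

0b011100110010101 = 011100110010101
0x699 = 000011010011001
→ & → 000000010010001 = 145
9297 = 010010001010001
→ | → 010010011010001 = 9425
→ >> 2 → 000100100110100 = 2356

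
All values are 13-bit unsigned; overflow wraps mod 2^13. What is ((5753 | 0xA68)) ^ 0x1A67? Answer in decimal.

5753 = 1011001111001
0xA68 = 0101001101000
→ | → 1111001111001 = 7801
0x1A67 = 1101001100111
→ ^ → 0010000011110 = 1054

1054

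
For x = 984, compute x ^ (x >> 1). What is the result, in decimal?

564

x = 1111011000 = 984
x>>1 = 0111101100
XOR  = 1000110100 = 564
(x ^ (x >> 1) gives the standard binary-reflected Gray code of x.)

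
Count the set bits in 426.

5

426 = 110101010
Count the 1s: 1 + 1 + 1 + 1 + 1 = 5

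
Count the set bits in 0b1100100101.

5

n = 1100100101
Count the 1s: 1 + 1 + 1 + 1 + 1 = 5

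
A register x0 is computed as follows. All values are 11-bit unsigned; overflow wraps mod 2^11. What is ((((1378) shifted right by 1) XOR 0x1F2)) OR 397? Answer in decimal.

1378 = 10101100010
→ shifted right by 1 → 01010110001 = 689
0x1F2 = 00111110010
→ XOR → 01101000011 = 835
397 = 00110001101
→ OR → 01111001111 = 975

975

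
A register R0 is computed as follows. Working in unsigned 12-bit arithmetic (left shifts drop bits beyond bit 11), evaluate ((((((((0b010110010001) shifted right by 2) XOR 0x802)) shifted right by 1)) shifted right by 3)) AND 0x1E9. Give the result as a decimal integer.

0b010110010001 = 010110010001
→ shifted right by 2 → 000101100100 = 356
0x802 = 100000000010
→ XOR → 100101100110 = 2406
→ shifted right by 1 → 010010110011 = 1203
→ shifted right by 3 → 000010010110 = 150
0x1E9 = 000111101001
→ AND → 000010000000 = 128

128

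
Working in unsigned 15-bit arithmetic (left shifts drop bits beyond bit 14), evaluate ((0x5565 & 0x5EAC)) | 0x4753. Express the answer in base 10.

22391

0x5565 = 101010101100101
0x5EAC = 101111010101100
→ & → 101010000100100 = 21540
0x4753 = 100011101010011
→ | → 101011101110111 = 22391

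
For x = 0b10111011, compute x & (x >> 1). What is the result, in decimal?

x = 10111011 = 187
x>>1 = 01011101
AND  = 00011001 = 25
(x & (x >> 1) has a 1 wherever x has two consecutive 1 bits.)

25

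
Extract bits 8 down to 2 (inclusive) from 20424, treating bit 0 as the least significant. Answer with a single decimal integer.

114

v = 100111111001000
Shift right by 2: 1001111110010
Mask low 7 bits: 1110010 = 114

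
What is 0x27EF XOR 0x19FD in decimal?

0x27EF = 10011111101111
0x19FD = 01100111111101
XOR → 11111000010010 = 15890

15890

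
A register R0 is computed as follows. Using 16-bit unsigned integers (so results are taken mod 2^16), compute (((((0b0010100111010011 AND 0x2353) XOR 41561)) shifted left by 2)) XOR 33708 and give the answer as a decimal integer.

36740

0b0010100111010011 = 0010100111010011
0x2353 = 0010001101010011
→ AND → 0010000101010011 = 8531
41561 = 1010001001011001
→ XOR → 1000001100001010 = 33546
→ shifted left by 2 (mod 2^16) → 0000110000101000 = 3112
33708 = 1000001110101100
→ XOR → 1000111110000100 = 36740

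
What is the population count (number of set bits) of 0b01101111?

n = 1101111
Count the 1s: 1 + 1 + 1 + 1 + 1 + 1 = 6

6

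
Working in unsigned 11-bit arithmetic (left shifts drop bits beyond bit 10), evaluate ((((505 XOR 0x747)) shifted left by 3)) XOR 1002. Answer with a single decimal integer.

1562

505 = 00111111001
0x747 = 11101000111
→ XOR → 11010111110 = 1726
→ shifted left by 3 (mod 2^11) → 10111110000 = 1520
1002 = 01111101010
→ XOR → 11000011010 = 1562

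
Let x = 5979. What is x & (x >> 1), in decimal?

x = 1011101011011 = 5979
x>>1 = 0101110101101
AND  = 0001100001001 = 777
(x & (x >> 1) has a 1 wherever x has two consecutive 1 bits.)

777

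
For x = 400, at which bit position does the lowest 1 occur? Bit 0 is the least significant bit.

4

400 = 110010000
Trailing zeros: 4, so the lowest set bit is bit 4 (value 16).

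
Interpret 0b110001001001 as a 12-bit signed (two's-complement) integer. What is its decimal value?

-951

pattern = 110001001001 (MSB is 1 ⇒ negative)
Invert: 001110110110, add 1 → 001110110111 = 951, so the value is -951.
(Equivalently: 3145 - 2^12 = 3145 - 4096 = -951.)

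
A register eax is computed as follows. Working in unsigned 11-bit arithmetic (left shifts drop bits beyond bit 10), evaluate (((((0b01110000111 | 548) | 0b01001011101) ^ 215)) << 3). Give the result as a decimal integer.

320

0b01110000111 = 01110000111
548 = 01000100100
→ | → 01110100111 = 935
0b01001011101 = 01001011101
→ | → 01111111111 = 1023
215 = 00011010111
→ ^ → 01100101000 = 808
→ << 3 (mod 2^11) → 00101000000 = 320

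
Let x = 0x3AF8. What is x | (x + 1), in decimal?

15097

x = 11101011111000 = 15096
x + 1 = 11101011111001
OR    = 11101011111001 = 15097
(x | (x + 1) sets the lowest cleared bit.)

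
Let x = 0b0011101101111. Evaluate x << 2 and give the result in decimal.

7612

x = 0011101101111
shift left by 2 → 1110110111100 = 7612
(equivalently, 1903 × 2^2 = 1903 × 4)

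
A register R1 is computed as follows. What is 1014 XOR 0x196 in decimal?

1014 = 1111110110
0x196 = 0110010110
XOR → 1001100000 = 608

608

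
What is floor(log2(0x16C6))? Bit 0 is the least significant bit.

0x16C6 = 1011011000110
The topmost 1 is at position 12 (since 2^12 = 4096 ≤ 5830 < 8192).

12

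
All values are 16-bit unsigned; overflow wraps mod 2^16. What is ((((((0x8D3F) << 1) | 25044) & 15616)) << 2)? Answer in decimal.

58368

0x8D3F = 1000110100111111
→ << 1 (mod 2^16) → 0001101001111110 = 6782
25044 = 0110000111010100
→ | → 0111101111111110 = 31742
15616 = 0011110100000000
→ & → 0011100100000000 = 14592
→ << 2 (mod 2^16) → 1110010000000000 = 58368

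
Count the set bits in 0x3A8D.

0x3A8D = 11101010001101
Count the 1s: 1 + 1 + 1 + 1 + 1 + 1 + 1 + 1 = 8

8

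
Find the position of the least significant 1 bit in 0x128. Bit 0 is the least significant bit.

0x128 = 100101000
Trailing zeros: 3, so the lowest set bit is bit 3 (value 8).

3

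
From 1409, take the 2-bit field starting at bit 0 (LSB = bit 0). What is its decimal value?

v = 10110000001
Shift right by 0: 10110000001
Mask low 2 bits: 01 = 1

1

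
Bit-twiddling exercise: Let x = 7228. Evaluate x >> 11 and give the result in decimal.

7228 = 1110000111100
shift right by 11 → 0000000000011 = 3
(equivalently, floor(7228 / 2048))

3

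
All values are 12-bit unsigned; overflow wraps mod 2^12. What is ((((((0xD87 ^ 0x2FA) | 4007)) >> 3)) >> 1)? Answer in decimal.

0xD87 = 110110000111
0x2FA = 001011111010
→ ^ → 111101111101 = 3965
4007 = 111110100111
→ | → 111111111111 = 4095
→ >> 3 → 000111111111 = 511
→ >> 1 → 000011111111 = 255

255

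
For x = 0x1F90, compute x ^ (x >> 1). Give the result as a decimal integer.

4184

x = 1111110010000 = 8080
x>>1 = 0111111001000
XOR  = 1000001011000 = 4184
(x ^ (x >> 1) gives the standard binary-reflected Gray code of x.)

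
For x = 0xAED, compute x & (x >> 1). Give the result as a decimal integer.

100

x = 101011101101 = 2797
x>>1 = 010101110110
AND  = 000001100100 = 100
(x & (x >> 1) has a 1 wherever x has two consecutive 1 bits.)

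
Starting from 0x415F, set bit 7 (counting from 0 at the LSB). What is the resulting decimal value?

16863

x = 100000101011111
bit 7 is currently 0; set it via x | (1 << 7) = x | 128
→ 100000111011111 = 16863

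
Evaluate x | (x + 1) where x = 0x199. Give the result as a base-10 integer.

x = 110011001 = 409
x + 1 = 110011010
OR    = 110011011 = 411
(x | (x + 1) sets the lowest cleared bit.)

411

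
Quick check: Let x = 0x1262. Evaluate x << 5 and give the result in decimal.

0x1262 = 000001001001100010
shift left by 5 → 100100110001000000 = 150592
(equivalently, 4706 × 2^5 = 4706 × 32)

150592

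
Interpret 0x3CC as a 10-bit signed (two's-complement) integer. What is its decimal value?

-52

pattern = 1111001100 (MSB is 1 ⇒ negative)
Invert: 0000110011, add 1 → 0000110100 = 52, so the value is -52.
(Equivalently: 972 - 2^10 = 972 - 1024 = -52.)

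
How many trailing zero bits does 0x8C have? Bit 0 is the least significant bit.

2

0x8C = 10001100
Trailing zeros: 2, so the lowest set bit is bit 2 (value 4).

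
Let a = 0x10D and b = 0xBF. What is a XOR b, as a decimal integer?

0x10D = 100001101
0xBF = 010111111
XOR → 110110010 = 434

434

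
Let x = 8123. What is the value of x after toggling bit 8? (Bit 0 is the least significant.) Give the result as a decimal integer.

7867

x = 01111110111011
bit 8 is currently 1; toggle it via x ^ (1 << 8) = x ^ 256
→ 01111010111011 = 7867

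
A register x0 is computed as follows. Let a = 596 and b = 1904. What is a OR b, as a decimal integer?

1908

596 = 01001010100
1904 = 11101110000
 OR → 11101110100 = 1908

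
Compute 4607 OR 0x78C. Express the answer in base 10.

6143

4607 = 1000111111111
0x78C = 0011110001100
 OR → 1011111111111 = 6143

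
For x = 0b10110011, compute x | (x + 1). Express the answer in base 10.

183

x = 10110011 = 179
x + 1 = 10110100
OR    = 10110111 = 183
(x | (x + 1) sets the lowest cleared bit.)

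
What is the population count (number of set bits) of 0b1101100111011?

n = 1101100111011
Count the 1s: 1 + 1 + 1 + 1 + 1 + 1 + 1 + 1 + 1 = 9

9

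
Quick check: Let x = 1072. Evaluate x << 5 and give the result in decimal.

34304

1072 = 0000010000110000
shift left by 5 → 1000011000000000 = 34304
(equivalently, 1072 × 2^5 = 1072 × 32)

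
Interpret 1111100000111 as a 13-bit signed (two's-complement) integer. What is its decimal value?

-249

pattern = 1111100000111 (MSB is 1 ⇒ negative)
Invert: 0000011111000, add 1 → 0000011111001 = 249, so the value is -249.
(Equivalently: 7943 - 2^13 = 7943 - 8192 = -249.)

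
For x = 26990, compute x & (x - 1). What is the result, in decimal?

x = 110100101101110 = 26990
x - 1 = 110100101101101
AND   = 110100101101100 = 26988
(x & (x - 1) clears the lowest set bit of x.)

26988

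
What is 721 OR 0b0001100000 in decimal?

721 = 1011010001
b = 0001100000
 OR → 1011110001 = 753

753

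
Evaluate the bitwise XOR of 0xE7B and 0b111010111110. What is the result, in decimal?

0xE7B = 111001111011
b = 111010111110
XOR → 000011000101 = 197

197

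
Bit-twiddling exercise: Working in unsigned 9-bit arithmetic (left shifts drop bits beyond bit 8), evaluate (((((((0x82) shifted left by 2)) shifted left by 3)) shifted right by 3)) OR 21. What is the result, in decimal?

29

0x82 = 010000010
→ shifted left by 2 (mod 2^9) → 000001000 = 8
→ shifted left by 3 (mod 2^9) → 001000000 = 64
→ shifted right by 3 → 000001000 = 8
21 = 000010101
→ OR → 000011101 = 29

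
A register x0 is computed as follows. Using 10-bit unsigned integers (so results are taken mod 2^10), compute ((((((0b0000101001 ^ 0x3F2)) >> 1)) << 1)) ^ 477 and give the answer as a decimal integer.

0b0000101001 = 0000101001
0x3F2 = 1111110010
→ ^ → 1111011011 = 987
→ >> 1 → 0111101101 = 493
→ << 1 (mod 2^10) → 1111011010 = 986
477 = 0111011101
→ ^ → 1000000111 = 519

519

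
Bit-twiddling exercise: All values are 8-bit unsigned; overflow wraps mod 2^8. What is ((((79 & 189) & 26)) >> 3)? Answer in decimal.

79 = 01001111
189 = 10111101
→ & → 00001101 = 13
26 = 00011010
→ & → 00001000 = 8
→ >> 3 → 00000001 = 1

1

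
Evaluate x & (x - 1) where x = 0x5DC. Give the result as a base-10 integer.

1496

x = 10111011100 = 1500
x - 1 = 10111011011
AND   = 10111011000 = 1496
(x & (x - 1) clears the lowest set bit of x.)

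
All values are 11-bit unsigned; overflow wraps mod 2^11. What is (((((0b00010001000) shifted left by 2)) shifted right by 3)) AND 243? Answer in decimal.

64

0b00010001000 = 00010001000
→ shifted left by 2 (mod 2^11) → 01000100000 = 544
→ shifted right by 3 → 00001000100 = 68
243 = 00011110011
→ AND → 00001000000 = 64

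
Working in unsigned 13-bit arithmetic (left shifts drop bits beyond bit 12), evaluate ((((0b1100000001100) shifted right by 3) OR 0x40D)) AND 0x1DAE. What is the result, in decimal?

0b1100000001100 = 1100000001100
→ shifted right by 3 → 0001100000001 = 769
0x40D = 0010000001101
→ OR → 0011100001101 = 1805
0x1DAE = 1110110101110
→ AND → 0010100001100 = 1292

1292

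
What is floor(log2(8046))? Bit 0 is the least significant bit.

12

8046 = 1111101101110
The topmost 1 is at position 12 (since 2^12 = 4096 ≤ 8046 < 8192).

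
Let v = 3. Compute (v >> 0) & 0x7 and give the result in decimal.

v = 00000011
Shift right by 0: 00000011
Mask low 3 bits: 011 = 3

3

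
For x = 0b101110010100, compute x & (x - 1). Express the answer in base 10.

2960

x = 101110010100 = 2964
x - 1 = 101110010011
AND   = 101110010000 = 2960
(x & (x - 1) clears the lowest set bit of x.)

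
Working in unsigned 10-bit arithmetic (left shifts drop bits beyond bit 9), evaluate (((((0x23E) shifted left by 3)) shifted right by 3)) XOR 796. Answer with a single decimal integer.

802

0x23E = 1000111110
→ shifted left by 3 (mod 2^10) → 0111110000 = 496
→ shifted right by 3 → 0000111110 = 62
796 = 1100011100
→ XOR → 1100100010 = 802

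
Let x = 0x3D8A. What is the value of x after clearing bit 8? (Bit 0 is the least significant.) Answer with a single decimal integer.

x = 011110110001010
bit 8 is currently 1; clear it via x & ~(1 << 8) = x & ~256
→ 011110010001010 = 15498

15498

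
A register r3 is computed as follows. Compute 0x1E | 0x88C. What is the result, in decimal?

0x1E = 000000011110
0x88C = 100010001100
 OR → 100010011110 = 2206

2206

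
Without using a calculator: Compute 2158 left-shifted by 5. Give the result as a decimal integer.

69056

2158 = 00000100001101110
shift left by 5 → 10000110111000000 = 69056
(equivalently, 2158 × 2^5 = 2158 × 32)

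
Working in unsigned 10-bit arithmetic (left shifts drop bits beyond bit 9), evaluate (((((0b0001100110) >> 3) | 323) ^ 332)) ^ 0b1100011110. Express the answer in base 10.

0b0001100110 = 0001100110
→ >> 3 → 0000001100 = 12
323 = 0101000011
→ | → 0101001111 = 335
332 = 0101001100
→ ^ → 0000000011 = 3
0b1100011110 = 1100011110
→ ^ → 1100011101 = 797

797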